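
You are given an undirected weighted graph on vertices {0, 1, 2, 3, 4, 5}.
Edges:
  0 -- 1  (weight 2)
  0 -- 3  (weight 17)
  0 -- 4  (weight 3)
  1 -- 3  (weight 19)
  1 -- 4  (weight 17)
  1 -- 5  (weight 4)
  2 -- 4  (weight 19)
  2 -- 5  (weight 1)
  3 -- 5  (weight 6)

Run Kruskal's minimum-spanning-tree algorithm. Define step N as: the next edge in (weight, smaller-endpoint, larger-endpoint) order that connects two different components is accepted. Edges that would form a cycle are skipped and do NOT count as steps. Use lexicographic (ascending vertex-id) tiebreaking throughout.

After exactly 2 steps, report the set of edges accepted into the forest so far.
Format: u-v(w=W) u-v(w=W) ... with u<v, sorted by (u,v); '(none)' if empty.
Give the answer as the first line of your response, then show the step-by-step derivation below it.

0-1(w=2) 2-5(w=1)

step 1: add edge 2-5 (w=1); MST = {2-5(w=1)}
step 2: add edge 0-1 (w=2); MST = {0-1(w=2) 2-5(w=1)}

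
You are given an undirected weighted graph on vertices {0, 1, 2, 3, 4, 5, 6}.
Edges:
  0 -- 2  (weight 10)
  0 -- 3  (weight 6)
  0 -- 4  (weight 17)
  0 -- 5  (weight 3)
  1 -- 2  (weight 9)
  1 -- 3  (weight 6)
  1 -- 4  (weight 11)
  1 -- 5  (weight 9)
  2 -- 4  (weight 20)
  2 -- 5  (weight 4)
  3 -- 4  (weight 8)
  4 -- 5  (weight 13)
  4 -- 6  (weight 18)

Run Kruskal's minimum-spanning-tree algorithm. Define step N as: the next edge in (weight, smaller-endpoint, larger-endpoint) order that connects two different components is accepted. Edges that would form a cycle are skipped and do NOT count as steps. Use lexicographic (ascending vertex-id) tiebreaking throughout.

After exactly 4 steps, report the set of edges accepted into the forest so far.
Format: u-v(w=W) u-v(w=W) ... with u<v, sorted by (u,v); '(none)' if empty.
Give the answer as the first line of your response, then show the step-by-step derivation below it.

0-3(w=6) 0-5(w=3) 1-3(w=6) 2-5(w=4)

step 1: add edge 0-5 (w=3); MST = {0-5(w=3)}
step 2: add edge 2-5 (w=4); MST = {0-5(w=3) 2-5(w=4)}
step 3: add edge 0-3 (w=6); MST = {0-3(w=6) 0-5(w=3) 2-5(w=4)}
step 4: add edge 1-3 (w=6); MST = {0-3(w=6) 0-5(w=3) 1-3(w=6) 2-5(w=4)}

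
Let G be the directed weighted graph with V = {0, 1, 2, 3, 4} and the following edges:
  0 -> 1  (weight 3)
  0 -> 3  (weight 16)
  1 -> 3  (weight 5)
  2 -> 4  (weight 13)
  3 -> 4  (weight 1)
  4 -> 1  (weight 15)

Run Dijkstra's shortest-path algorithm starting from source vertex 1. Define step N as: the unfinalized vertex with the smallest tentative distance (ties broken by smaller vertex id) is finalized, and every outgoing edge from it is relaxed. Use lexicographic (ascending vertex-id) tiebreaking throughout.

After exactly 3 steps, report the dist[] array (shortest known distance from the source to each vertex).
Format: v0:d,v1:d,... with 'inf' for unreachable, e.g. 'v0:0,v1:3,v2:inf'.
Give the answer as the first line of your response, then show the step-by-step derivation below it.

v0:inf,v1:0,v2:inf,v3:5,v4:6

step 1: dist = v0:inf,v1:0,v2:inf,v3:5,v4:inf
step 2: dist = v0:inf,v1:0,v2:inf,v3:5,v4:6
step 3: dist = v0:inf,v1:0,v2:inf,v3:5,v4:6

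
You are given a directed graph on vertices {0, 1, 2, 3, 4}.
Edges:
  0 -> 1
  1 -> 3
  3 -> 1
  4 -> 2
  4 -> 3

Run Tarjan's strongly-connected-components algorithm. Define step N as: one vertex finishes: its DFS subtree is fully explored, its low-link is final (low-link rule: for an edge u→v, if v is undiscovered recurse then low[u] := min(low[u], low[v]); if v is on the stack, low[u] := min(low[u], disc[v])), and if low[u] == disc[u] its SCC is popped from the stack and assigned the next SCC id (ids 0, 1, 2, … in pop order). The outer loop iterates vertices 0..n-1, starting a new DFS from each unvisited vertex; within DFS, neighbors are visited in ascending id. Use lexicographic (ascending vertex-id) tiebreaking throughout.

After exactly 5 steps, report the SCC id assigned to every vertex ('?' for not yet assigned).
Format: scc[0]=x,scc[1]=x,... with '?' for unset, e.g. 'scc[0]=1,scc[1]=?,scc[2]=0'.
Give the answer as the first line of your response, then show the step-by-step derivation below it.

scc[0]=1,scc[1]=0,scc[2]=2,scc[3]=0,scc[4]=3

step 1: low=(low[0]=0,low[1]=1,low[2]=?,low[3]=1,low[4]=?); scc=(scc[0]=?,scc[1]=?,scc[2]=?,scc[3]=?,scc[4]=?)
step 2: low=(low[0]=0,low[1]=1,low[2]=?,low[3]=1,low[4]=?); scc=(scc[0]=?,scc[1]=0,scc[2]=?,scc[3]=0,scc[4]=?)
step 3: low=(low[0]=0,low[1]=1,low[2]=?,low[3]=1,low[4]=?); scc=(scc[0]=1,scc[1]=0,scc[2]=?,scc[3]=0,scc[4]=?)
step 4: low=(low[0]=0,low[1]=1,low[2]=3,low[3]=1,low[4]=?); scc=(scc[0]=1,scc[1]=0,scc[2]=2,scc[3]=0,scc[4]=?)
step 5: low=(low[0]=0,low[1]=1,low[2]=3,low[3]=1,low[4]=4); scc=(scc[0]=1,scc[1]=0,scc[2]=2,scc[3]=0,scc[4]=3)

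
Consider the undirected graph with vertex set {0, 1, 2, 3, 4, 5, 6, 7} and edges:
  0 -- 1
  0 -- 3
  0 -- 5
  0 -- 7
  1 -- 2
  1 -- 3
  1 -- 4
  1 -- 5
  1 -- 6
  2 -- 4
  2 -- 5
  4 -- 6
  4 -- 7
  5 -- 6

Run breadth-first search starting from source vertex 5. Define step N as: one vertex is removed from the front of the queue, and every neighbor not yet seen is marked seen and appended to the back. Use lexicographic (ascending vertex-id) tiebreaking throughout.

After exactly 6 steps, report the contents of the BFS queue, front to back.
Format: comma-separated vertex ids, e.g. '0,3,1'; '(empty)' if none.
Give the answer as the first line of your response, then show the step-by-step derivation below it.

7,4

step 1: dequeue 5; queue=[0,1,2,6]; order=5
step 2: dequeue 0; queue=[1,2,6,3,7]; order=5,0
step 3: dequeue 1; queue=[2,6,3,7,4]; order=5,0,1
step 4: dequeue 2; queue=[6,3,7,4]; order=5,0,1,2
step 5: dequeue 6; queue=[3,7,4]; order=5,0,1,2,6
step 6: dequeue 3; queue=[7,4]; order=5,0,1,2,6,3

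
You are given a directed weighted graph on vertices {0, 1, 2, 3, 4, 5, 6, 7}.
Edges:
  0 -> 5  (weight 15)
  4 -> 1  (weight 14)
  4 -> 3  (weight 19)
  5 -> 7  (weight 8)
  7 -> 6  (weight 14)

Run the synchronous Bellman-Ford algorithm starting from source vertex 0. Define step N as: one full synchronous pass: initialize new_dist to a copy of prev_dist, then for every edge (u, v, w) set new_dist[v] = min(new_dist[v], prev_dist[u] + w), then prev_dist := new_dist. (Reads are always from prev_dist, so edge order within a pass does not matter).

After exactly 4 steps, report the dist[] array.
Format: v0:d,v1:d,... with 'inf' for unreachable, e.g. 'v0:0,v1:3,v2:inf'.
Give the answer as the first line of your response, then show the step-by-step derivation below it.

v0:0,v1:inf,v2:inf,v3:inf,v4:inf,v5:15,v6:37,v7:23

step 1: dist = v0:0,v1:inf,v2:inf,v3:inf,v4:inf,v5:15,v6:inf,v7:inf
step 2: dist = v0:0,v1:inf,v2:inf,v3:inf,v4:inf,v5:15,v6:inf,v7:23
step 3: dist = v0:0,v1:inf,v2:inf,v3:inf,v4:inf,v5:15,v6:37,v7:23
step 4: dist = v0:0,v1:inf,v2:inf,v3:inf,v4:inf,v5:15,v6:37,v7:23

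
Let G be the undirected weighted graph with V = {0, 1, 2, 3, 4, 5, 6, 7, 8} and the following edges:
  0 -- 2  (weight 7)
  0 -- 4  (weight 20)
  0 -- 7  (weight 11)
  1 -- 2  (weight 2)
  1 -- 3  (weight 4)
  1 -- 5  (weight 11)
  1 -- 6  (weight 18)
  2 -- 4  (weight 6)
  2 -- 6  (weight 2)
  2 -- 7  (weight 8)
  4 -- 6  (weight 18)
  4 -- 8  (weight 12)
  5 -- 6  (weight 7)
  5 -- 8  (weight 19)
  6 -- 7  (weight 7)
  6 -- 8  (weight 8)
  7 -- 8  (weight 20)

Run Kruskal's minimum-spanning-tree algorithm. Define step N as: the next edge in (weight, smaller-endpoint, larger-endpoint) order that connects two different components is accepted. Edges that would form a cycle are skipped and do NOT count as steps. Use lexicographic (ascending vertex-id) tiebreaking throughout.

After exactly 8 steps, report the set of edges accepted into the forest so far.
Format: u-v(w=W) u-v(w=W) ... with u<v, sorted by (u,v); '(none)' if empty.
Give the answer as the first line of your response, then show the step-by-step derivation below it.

0-2(w=7) 1-2(w=2) 1-3(w=4) 2-4(w=6) 2-6(w=2) 5-6(w=7) 6-7(w=7) 6-8(w=8)

step 1: add edge 1-2 (w=2); MST = {1-2(w=2)}
step 2: add edge 2-6 (w=2); MST = {1-2(w=2) 2-6(w=2)}
step 3: add edge 1-3 (w=4); MST = {1-2(w=2) 1-3(w=4) 2-6(w=2)}
step 4: add edge 2-4 (w=6); MST = {1-2(w=2) 1-3(w=4) 2-4(w=6) 2-6(w=2)}
step 5: add edge 0-2 (w=7); MST = {0-2(w=7) 1-2(w=2) 1-3(w=4) 2-4(w=6) 2-6(w=2)}
step 6: add edge 5-6 (w=7); MST = {0-2(w=7) 1-2(w=2) 1-3(w=4) 2-4(w=6) 2-6(w=2) 5-6(w=7)}
step 7: add edge 6-7 (w=7); MST = {0-2(w=7) 1-2(w=2) 1-3(w=4) 2-4(w=6) 2-6(w=2) 5-6(w=7) 6-7(w=7)}
step 8: add edge 6-8 (w=8); MST = {0-2(w=7) 1-2(w=2) 1-3(w=4) 2-4(w=6) 2-6(w=2) 5-6(w=7) 6-7(w=7) 6-8(w=8)}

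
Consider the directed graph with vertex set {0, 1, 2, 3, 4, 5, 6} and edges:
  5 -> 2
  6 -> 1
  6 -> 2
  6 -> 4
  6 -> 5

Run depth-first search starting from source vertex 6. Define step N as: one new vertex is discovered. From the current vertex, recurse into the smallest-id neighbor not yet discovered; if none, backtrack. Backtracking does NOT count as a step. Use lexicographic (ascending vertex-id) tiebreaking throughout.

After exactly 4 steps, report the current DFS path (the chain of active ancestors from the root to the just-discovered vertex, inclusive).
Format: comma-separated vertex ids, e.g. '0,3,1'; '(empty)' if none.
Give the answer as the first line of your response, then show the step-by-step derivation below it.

6,4

step 1: discover 6; path=6; order=6
step 2: discover 1; path=6>1; order=6,1
step 3: discover 2; path=6>2; order=6,1,2
step 4: discover 4; path=6>4; order=6,1,2,4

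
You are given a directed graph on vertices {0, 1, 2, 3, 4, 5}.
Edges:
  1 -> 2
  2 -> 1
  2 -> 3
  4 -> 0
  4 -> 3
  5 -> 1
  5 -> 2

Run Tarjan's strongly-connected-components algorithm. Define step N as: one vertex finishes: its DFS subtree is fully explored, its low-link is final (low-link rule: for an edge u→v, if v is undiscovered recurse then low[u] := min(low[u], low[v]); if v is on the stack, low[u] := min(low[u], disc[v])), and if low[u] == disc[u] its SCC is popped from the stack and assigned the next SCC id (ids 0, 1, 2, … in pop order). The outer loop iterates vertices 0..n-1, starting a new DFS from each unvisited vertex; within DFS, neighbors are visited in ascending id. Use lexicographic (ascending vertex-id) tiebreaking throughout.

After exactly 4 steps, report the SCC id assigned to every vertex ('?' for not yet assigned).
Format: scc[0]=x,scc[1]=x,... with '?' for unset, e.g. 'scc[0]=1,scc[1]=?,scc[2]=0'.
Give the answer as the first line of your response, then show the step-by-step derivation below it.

scc[0]=0,scc[1]=2,scc[2]=2,scc[3]=1,scc[4]=?,scc[5]=?

step 1: low=(low[0]=0,low[1]=?,low[2]=?,low[3]=?,low[4]=?,low[5]=?); scc=(scc[0]=0,scc[1]=?,scc[2]=?,scc[3]=?,scc[4]=?,scc[5]=?)
step 2: low=(low[0]=0,low[1]=1,low[2]=1,low[3]=3,low[4]=?,low[5]=?); scc=(scc[0]=0,scc[1]=?,scc[2]=?,scc[3]=1,scc[4]=?,scc[5]=?)
step 3: low=(low[0]=0,low[1]=1,low[2]=1,low[3]=3,low[4]=?,low[5]=?); scc=(scc[0]=0,scc[1]=?,scc[2]=?,scc[3]=1,scc[4]=?,scc[5]=?)
step 4: low=(low[0]=0,low[1]=1,low[2]=1,low[3]=3,low[4]=?,low[5]=?); scc=(scc[0]=0,scc[1]=2,scc[2]=2,scc[3]=1,scc[4]=?,scc[5]=?)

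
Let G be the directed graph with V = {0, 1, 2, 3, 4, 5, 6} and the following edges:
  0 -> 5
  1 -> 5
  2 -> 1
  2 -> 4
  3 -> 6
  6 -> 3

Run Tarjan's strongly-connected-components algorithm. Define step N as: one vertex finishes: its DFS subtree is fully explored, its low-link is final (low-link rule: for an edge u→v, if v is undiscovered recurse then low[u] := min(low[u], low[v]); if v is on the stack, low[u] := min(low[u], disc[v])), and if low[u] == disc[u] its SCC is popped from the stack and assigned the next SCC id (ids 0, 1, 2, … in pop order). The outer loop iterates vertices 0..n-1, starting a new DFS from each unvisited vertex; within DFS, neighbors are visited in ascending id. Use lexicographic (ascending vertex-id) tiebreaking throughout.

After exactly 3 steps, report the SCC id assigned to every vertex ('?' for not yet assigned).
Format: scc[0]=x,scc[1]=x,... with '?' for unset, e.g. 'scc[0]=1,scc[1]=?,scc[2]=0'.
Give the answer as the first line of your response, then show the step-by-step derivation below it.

scc[0]=1,scc[1]=2,scc[2]=?,scc[3]=?,scc[4]=?,scc[5]=0,scc[6]=?

step 1: low=(low[0]=0,low[1]=?,low[2]=?,low[3]=?,low[4]=?,low[5]=1,low[6]=?); scc=(scc[0]=?,scc[1]=?,scc[2]=?,scc[3]=?,scc[4]=?,scc[5]=0,scc[6]=?)
step 2: low=(low[0]=0,low[1]=?,low[2]=?,low[3]=?,low[4]=?,low[5]=1,low[6]=?); scc=(scc[0]=1,scc[1]=?,scc[2]=?,scc[3]=?,scc[4]=?,scc[5]=0,scc[6]=?)
step 3: low=(low[0]=0,low[1]=2,low[2]=?,low[3]=?,low[4]=?,low[5]=1,low[6]=?); scc=(scc[0]=1,scc[1]=2,scc[2]=?,scc[3]=?,scc[4]=?,scc[5]=0,scc[6]=?)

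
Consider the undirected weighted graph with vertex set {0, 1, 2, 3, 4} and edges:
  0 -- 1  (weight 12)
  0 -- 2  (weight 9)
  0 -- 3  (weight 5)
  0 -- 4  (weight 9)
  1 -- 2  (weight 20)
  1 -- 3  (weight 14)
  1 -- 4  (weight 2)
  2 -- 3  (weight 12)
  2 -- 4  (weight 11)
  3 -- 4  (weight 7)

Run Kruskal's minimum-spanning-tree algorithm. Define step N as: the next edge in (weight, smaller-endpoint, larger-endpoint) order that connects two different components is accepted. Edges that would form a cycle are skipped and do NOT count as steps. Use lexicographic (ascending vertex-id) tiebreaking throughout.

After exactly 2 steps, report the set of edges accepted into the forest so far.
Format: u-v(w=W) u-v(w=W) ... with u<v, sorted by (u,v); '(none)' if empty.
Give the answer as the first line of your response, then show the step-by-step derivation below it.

0-3(w=5) 1-4(w=2)

step 1: add edge 1-4 (w=2); MST = {1-4(w=2)}
step 2: add edge 0-3 (w=5); MST = {0-3(w=5) 1-4(w=2)}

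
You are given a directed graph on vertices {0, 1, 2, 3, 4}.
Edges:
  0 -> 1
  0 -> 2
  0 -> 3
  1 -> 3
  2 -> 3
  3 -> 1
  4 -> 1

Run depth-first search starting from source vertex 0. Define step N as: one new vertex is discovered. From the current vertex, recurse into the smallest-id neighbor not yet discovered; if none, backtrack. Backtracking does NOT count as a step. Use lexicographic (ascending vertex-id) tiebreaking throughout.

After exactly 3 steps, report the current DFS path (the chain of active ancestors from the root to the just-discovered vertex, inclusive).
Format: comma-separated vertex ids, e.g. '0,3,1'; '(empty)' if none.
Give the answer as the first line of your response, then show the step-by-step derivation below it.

0,1,3

step 1: discover 0; path=0; order=0
step 2: discover 1; path=0>1; order=0,1
step 3: discover 3; path=0>1>3; order=0,1,3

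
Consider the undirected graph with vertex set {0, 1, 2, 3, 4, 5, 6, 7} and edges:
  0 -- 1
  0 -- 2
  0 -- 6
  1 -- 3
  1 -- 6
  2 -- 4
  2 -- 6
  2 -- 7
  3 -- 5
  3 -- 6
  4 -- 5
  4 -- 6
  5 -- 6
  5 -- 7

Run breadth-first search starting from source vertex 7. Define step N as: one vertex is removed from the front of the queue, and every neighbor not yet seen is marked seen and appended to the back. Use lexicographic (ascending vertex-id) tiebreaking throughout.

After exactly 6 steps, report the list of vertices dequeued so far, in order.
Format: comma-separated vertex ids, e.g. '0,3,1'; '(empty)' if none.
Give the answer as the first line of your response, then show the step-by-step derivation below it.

7,2,5,0,4,6

step 1: dequeue 7; queue=[2,5]; order=7
step 2: dequeue 2; queue=[5,0,4,6]; order=7,2
step 3: dequeue 5; queue=[0,4,6,3]; order=7,2,5
step 4: dequeue 0; queue=[4,6,3,1]; order=7,2,5,0
step 5: dequeue 4; queue=[6,3,1]; order=7,2,5,0,4
step 6: dequeue 6; queue=[3,1]; order=7,2,5,0,4,6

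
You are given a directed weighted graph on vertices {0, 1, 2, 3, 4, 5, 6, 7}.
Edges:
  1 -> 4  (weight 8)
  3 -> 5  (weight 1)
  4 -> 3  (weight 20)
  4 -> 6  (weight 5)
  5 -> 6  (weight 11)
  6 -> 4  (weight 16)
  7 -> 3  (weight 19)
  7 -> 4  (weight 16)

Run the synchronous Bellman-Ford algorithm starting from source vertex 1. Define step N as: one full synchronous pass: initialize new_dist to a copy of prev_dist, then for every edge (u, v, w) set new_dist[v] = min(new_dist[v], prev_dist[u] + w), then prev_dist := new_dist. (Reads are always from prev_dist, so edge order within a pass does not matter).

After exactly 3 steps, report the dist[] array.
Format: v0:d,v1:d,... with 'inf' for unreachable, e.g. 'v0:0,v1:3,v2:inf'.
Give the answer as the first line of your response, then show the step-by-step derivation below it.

v0:inf,v1:0,v2:inf,v3:28,v4:8,v5:29,v6:13,v7:inf

step 1: dist = v0:inf,v1:0,v2:inf,v3:inf,v4:8,v5:inf,v6:inf,v7:inf
step 2: dist = v0:inf,v1:0,v2:inf,v3:28,v4:8,v5:inf,v6:13,v7:inf
step 3: dist = v0:inf,v1:0,v2:inf,v3:28,v4:8,v5:29,v6:13,v7:inf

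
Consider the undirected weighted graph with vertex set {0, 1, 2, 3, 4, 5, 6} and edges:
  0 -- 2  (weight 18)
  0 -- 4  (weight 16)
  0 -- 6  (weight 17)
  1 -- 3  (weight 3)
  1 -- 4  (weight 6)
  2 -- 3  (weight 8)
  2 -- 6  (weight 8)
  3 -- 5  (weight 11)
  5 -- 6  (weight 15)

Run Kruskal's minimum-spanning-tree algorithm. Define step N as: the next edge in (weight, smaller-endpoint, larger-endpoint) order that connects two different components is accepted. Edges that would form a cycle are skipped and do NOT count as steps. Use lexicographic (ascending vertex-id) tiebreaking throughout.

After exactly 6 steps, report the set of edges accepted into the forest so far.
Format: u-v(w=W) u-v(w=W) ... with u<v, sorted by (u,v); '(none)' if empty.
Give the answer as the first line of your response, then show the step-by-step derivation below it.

0-4(w=16) 1-3(w=3) 1-4(w=6) 2-3(w=8) 2-6(w=8) 3-5(w=11)

step 1: add edge 1-3 (w=3); MST = {1-3(w=3)}
step 2: add edge 1-4 (w=6); MST = {1-3(w=3) 1-4(w=6)}
step 3: add edge 2-3 (w=8); MST = {1-3(w=3) 1-4(w=6) 2-3(w=8)}
step 4: add edge 2-6 (w=8); MST = {1-3(w=3) 1-4(w=6) 2-3(w=8) 2-6(w=8)}
step 5: add edge 3-5 (w=11); MST = {1-3(w=3) 1-4(w=6) 2-3(w=8) 2-6(w=8) 3-5(w=11)}
step 6: add edge 0-4 (w=16); MST = {0-4(w=16) 1-3(w=3) 1-4(w=6) 2-3(w=8) 2-6(w=8) 3-5(w=11)}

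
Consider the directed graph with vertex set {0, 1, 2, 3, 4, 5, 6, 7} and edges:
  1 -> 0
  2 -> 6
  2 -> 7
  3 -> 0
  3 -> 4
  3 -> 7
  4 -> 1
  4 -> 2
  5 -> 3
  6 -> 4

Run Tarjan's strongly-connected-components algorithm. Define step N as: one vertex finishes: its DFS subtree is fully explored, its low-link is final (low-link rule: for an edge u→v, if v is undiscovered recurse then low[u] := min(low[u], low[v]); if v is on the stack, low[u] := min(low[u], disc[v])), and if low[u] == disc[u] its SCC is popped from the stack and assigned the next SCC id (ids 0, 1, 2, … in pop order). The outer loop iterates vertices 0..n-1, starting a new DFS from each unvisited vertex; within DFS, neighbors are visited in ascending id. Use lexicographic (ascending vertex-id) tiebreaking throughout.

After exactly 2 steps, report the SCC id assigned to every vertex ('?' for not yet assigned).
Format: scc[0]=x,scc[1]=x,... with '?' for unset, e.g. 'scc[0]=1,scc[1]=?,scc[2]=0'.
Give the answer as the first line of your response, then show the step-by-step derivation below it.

scc[0]=0,scc[1]=1,scc[2]=?,scc[3]=?,scc[4]=?,scc[5]=?,scc[6]=?,scc[7]=?

step 1: low=(low[0]=0,low[1]=?,low[2]=?,low[3]=?,low[4]=?,low[5]=?,low[6]=?,low[7]=?); scc=(scc[0]=0,scc[1]=?,scc[2]=?,scc[3]=?,scc[4]=?,scc[5]=?,scc[6]=?,scc[7]=?)
step 2: low=(low[0]=0,low[1]=1,low[2]=?,low[3]=?,low[4]=?,low[5]=?,low[6]=?,low[7]=?); scc=(scc[0]=0,scc[1]=1,scc[2]=?,scc[3]=?,scc[4]=?,scc[5]=?,scc[6]=?,scc[7]=?)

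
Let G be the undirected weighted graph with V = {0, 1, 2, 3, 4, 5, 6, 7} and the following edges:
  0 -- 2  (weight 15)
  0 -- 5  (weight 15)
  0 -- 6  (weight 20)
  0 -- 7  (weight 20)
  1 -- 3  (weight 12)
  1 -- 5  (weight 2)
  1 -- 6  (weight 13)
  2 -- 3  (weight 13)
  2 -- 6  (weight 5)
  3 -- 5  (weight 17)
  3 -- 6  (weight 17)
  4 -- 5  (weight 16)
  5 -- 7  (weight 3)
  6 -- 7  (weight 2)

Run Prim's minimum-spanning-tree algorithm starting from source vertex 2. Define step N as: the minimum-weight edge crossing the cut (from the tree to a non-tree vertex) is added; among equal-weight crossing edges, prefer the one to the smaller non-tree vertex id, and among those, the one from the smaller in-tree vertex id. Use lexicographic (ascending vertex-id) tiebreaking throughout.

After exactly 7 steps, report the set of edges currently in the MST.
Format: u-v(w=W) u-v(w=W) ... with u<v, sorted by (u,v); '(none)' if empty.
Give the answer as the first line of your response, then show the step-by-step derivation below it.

0-2(w=15) 1-3(w=12) 1-5(w=2) 2-6(w=5) 4-5(w=16) 5-7(w=3) 6-7(w=2)

step 1: add edge 2-6 (w=5); MST = {2-6(w=5)}
step 2: add edge 6-7 (w=2); MST = {2-6(w=5) 6-7(w=2)}
step 3: add edge 5-7 (w=3); MST = {2-6(w=5) 5-7(w=3) 6-7(w=2)}
step 4: add edge 1-5 (w=2); MST = {1-5(w=2) 2-6(w=5) 5-7(w=3) 6-7(w=2)}
step 5: add edge 1-3 (w=12); MST = {1-3(w=12) 1-5(w=2) 2-6(w=5) 5-7(w=3) 6-7(w=2)}
step 6: add edge 0-2 (w=15); MST = {0-2(w=15) 1-3(w=12) 1-5(w=2) 2-6(w=5) 5-7(w=3) 6-7(w=2)}
step 7: add edge 4-5 (w=16); MST = {0-2(w=15) 1-3(w=12) 1-5(w=2) 2-6(w=5) 4-5(w=16) 5-7(w=3) 6-7(w=2)}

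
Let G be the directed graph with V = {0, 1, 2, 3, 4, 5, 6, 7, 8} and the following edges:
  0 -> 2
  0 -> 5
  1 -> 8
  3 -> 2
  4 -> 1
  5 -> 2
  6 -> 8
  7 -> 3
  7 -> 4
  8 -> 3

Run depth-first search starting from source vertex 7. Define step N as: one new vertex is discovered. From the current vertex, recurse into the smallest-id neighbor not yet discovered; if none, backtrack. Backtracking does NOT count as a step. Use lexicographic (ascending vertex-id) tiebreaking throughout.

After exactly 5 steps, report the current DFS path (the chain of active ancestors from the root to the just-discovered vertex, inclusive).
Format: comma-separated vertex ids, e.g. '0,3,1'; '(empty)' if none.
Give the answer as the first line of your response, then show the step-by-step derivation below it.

7,4,1

step 1: discover 7; path=7; order=7
step 2: discover 3; path=7>3; order=7,3
step 3: discover 2; path=7>3>2; order=7,3,2
step 4: discover 4; path=7>4; order=7,3,2,4
step 5: discover 1; path=7>4>1; order=7,3,2,4,1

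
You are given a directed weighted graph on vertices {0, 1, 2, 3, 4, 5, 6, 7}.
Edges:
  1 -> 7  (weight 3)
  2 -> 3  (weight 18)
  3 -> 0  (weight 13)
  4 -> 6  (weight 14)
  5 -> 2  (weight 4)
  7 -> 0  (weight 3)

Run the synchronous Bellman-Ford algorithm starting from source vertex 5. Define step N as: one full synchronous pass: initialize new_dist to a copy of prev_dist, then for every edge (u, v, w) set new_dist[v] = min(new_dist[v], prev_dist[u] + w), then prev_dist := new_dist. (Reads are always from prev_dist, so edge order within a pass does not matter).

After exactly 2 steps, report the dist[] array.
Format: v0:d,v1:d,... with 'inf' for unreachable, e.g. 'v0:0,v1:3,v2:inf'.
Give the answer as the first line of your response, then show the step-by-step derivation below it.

v0:inf,v1:inf,v2:4,v3:22,v4:inf,v5:0,v6:inf,v7:inf

step 1: dist = v0:inf,v1:inf,v2:4,v3:inf,v4:inf,v5:0,v6:inf,v7:inf
step 2: dist = v0:inf,v1:inf,v2:4,v3:22,v4:inf,v5:0,v6:inf,v7:inf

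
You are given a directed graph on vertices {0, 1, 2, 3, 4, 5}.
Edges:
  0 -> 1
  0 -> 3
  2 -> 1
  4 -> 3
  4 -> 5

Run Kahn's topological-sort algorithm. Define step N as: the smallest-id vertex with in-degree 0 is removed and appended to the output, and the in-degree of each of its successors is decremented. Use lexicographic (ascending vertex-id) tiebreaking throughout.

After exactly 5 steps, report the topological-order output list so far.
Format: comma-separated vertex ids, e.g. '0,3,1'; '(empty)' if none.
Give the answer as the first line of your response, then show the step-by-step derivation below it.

0,2,1,4,3

step 1: output 0; order=[0]; indeg=(0,1,0,1,0,1)
step 2: output 2; order=[0,2]; indeg=(0,0,0,1,0,1)
step 3: output 1; order=[0,2,1]; indeg=(0,0,0,1,0,1)
step 4: output 4; order=[0,2,1,4]; indeg=(0,0,0,0,0,0)
step 5: output 3; order=[0,2,1,4,3]; indeg=(0,0,0,0,0,0)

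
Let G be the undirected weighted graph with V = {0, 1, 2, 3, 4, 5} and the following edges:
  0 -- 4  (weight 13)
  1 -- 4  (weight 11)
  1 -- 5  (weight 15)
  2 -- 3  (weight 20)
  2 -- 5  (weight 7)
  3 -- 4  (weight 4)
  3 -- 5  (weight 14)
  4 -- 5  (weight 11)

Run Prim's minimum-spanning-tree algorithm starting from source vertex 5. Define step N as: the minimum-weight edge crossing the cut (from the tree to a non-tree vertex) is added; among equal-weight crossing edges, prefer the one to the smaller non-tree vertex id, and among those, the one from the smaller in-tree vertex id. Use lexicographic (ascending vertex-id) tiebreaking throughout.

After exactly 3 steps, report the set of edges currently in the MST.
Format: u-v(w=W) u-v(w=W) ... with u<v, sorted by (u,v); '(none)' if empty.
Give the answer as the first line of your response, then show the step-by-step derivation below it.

2-5(w=7) 3-4(w=4) 4-5(w=11)

step 1: add edge 2-5 (w=7); MST = {2-5(w=7)}
step 2: add edge 4-5 (w=11); MST = {2-5(w=7) 4-5(w=11)}
step 3: add edge 3-4 (w=4); MST = {2-5(w=7) 3-4(w=4) 4-5(w=11)}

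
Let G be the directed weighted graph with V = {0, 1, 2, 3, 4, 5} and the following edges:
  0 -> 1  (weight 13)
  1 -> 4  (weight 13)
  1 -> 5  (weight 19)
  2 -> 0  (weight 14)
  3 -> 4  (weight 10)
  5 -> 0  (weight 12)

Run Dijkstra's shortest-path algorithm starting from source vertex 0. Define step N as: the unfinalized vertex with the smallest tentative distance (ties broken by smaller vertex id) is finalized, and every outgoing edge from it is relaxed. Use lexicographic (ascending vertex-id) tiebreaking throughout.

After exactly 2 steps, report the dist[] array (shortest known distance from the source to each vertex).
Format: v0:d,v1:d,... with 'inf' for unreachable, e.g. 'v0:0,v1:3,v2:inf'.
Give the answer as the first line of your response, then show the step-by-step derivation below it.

v0:0,v1:13,v2:inf,v3:inf,v4:26,v5:32

step 1: dist = v0:0,v1:13,v2:inf,v3:inf,v4:inf,v5:inf
step 2: dist = v0:0,v1:13,v2:inf,v3:inf,v4:26,v5:32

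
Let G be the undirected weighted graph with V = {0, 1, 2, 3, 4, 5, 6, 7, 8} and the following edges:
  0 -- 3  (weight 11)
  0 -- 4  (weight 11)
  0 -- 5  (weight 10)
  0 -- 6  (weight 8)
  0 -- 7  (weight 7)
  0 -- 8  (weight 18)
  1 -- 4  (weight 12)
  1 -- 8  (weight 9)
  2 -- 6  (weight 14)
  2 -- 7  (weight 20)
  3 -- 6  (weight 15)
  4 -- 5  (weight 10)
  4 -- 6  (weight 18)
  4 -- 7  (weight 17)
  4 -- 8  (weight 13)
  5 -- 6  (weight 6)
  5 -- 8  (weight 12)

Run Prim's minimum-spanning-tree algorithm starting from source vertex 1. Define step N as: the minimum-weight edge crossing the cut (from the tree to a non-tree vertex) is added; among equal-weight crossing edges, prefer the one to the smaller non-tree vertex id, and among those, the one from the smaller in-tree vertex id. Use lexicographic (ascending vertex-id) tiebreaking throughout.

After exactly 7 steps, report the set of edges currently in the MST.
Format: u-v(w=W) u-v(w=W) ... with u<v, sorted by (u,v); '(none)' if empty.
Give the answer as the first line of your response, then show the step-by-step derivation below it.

0-3(w=11) 0-6(w=8) 0-7(w=7) 1-4(w=12) 1-8(w=9) 4-5(w=10) 5-6(w=6)

step 1: add edge 1-8 (w=9); MST = {1-8(w=9)}
step 2: add edge 1-4 (w=12); MST = {1-4(w=12) 1-8(w=9)}
step 3: add edge 4-5 (w=10); MST = {1-4(w=12) 1-8(w=9) 4-5(w=10)}
step 4: add edge 5-6 (w=6); MST = {1-4(w=12) 1-8(w=9) 4-5(w=10) 5-6(w=6)}
step 5: add edge 0-6 (w=8); MST = {0-6(w=8) 1-4(w=12) 1-8(w=9) 4-5(w=10) 5-6(w=6)}
step 6: add edge 0-7 (w=7); MST = {0-6(w=8) 0-7(w=7) 1-4(w=12) 1-8(w=9) 4-5(w=10) 5-6(w=6)}
step 7: add edge 0-3 (w=11); MST = {0-3(w=11) 0-6(w=8) 0-7(w=7) 1-4(w=12) 1-8(w=9) 4-5(w=10) 5-6(w=6)}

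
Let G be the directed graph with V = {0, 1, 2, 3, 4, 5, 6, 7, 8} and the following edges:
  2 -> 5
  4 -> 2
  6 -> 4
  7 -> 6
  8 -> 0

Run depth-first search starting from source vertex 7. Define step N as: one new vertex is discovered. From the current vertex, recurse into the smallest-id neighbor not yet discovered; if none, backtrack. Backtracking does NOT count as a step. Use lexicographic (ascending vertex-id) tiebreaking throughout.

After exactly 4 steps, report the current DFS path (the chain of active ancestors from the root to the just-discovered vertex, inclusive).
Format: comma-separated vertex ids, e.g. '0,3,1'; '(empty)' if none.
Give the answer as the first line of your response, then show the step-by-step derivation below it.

7,6,4,2

step 1: discover 7; path=7; order=7
step 2: discover 6; path=7>6; order=7,6
step 3: discover 4; path=7>6>4; order=7,6,4
step 4: discover 2; path=7>6>4>2; order=7,6,4,2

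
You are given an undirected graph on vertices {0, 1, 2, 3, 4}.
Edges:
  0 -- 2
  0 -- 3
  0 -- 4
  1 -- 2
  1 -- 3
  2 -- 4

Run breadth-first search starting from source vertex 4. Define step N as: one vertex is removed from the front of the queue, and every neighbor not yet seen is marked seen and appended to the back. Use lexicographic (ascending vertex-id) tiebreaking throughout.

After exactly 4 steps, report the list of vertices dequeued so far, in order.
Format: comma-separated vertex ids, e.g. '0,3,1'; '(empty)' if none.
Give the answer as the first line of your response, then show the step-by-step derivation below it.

4,0,2,3

step 1: dequeue 4; queue=[0,2]; order=4
step 2: dequeue 0; queue=[2,3]; order=4,0
step 3: dequeue 2; queue=[3,1]; order=4,0,2
step 4: dequeue 3; queue=[1]; order=4,0,2,3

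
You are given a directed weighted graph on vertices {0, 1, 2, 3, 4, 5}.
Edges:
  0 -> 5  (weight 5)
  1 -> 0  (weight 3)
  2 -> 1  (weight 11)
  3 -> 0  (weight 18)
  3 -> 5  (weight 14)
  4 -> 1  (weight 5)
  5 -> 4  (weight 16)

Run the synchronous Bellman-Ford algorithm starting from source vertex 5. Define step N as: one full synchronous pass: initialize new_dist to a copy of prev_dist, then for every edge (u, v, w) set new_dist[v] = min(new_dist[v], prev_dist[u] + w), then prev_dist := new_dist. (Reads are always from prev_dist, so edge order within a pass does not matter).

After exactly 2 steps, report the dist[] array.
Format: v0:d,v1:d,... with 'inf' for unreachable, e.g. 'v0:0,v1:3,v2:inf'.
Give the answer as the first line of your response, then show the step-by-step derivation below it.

v0:inf,v1:21,v2:inf,v3:inf,v4:16,v5:0

step 1: dist = v0:inf,v1:inf,v2:inf,v3:inf,v4:16,v5:0
step 2: dist = v0:inf,v1:21,v2:inf,v3:inf,v4:16,v5:0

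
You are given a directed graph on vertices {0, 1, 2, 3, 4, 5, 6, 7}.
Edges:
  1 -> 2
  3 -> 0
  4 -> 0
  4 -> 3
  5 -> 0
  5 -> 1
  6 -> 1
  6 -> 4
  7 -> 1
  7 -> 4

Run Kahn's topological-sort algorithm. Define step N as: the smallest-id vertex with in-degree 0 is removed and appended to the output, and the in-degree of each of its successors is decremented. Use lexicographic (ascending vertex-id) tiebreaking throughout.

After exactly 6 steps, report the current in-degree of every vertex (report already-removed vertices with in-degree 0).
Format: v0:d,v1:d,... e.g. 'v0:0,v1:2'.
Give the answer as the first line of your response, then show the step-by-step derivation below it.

v0:1,v1:0,v2:0,v3:0,v4:0,v5:0,v6:0,v7:0

step 1: output 5; order=[5]; indeg=(2,2,1,1,2,0,0,0)
step 2: output 6; order=[5,6]; indeg=(2,1,1,1,1,0,0,0)
step 3: output 7; order=[5,6,7]; indeg=(2,0,1,1,0,0,0,0)
step 4: output 1; order=[5,6,7,1]; indeg=(2,0,0,1,0,0,0,0)
step 5: output 2; order=[5,6,7,1,2]; indeg=(2,0,0,1,0,0,0,0)
step 6: output 4; order=[5,6,7,1,2,4]; indeg=(1,0,0,0,0,0,0,0)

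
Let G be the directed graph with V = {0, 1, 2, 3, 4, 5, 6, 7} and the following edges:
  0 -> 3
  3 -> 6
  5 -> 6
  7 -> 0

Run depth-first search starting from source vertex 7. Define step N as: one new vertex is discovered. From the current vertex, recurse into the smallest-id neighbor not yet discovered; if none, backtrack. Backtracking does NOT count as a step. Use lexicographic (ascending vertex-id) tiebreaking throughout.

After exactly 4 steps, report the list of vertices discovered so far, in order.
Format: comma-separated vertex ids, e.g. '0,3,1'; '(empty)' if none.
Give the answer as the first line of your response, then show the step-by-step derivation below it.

7,0,3,6

step 1: discover 7; path=7; order=7
step 2: discover 0; path=7>0; order=7,0
step 3: discover 3; path=7>0>3; order=7,0,3
step 4: discover 6; path=7>0>3>6; order=7,0,3,6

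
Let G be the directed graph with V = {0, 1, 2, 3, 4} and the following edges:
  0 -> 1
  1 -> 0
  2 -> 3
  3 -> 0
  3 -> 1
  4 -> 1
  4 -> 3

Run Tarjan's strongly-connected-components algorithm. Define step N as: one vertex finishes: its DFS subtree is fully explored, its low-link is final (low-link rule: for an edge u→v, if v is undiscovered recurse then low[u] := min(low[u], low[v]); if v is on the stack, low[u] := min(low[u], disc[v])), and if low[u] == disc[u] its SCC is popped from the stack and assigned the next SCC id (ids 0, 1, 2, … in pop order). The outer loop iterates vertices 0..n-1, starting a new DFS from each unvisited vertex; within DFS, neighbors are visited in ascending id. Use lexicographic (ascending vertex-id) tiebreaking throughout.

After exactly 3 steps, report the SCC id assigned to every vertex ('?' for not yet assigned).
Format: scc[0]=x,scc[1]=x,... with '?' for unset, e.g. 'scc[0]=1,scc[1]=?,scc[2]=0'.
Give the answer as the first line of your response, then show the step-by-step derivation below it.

scc[0]=0,scc[1]=0,scc[2]=?,scc[3]=1,scc[4]=?

step 1: low=(low[0]=0,low[1]=0,low[2]=?,low[3]=?,low[4]=?); scc=(scc[0]=?,scc[1]=?,scc[2]=?,scc[3]=?,scc[4]=?)
step 2: low=(low[0]=0,low[1]=0,low[2]=?,low[3]=?,low[4]=?); scc=(scc[0]=0,scc[1]=0,scc[2]=?,scc[3]=?,scc[4]=?)
step 3: low=(low[0]=0,low[1]=0,low[2]=2,low[3]=3,low[4]=?); scc=(scc[0]=0,scc[1]=0,scc[2]=?,scc[3]=1,scc[4]=?)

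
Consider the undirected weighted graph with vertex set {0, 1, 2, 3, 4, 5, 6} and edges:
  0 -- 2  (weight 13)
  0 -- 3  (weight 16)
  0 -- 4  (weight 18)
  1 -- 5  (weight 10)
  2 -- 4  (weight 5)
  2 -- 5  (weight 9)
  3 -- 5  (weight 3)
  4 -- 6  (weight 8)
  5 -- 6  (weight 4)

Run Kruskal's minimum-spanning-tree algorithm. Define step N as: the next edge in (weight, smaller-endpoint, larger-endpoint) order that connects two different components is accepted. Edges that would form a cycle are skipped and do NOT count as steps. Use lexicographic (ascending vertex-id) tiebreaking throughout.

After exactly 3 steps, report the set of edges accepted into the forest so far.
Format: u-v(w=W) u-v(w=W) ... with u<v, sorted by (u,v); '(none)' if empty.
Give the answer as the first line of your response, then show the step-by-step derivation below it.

2-4(w=5) 3-5(w=3) 5-6(w=4)

step 1: add edge 3-5 (w=3); MST = {3-5(w=3)}
step 2: add edge 5-6 (w=4); MST = {3-5(w=3) 5-6(w=4)}
step 3: add edge 2-4 (w=5); MST = {2-4(w=5) 3-5(w=3) 5-6(w=4)}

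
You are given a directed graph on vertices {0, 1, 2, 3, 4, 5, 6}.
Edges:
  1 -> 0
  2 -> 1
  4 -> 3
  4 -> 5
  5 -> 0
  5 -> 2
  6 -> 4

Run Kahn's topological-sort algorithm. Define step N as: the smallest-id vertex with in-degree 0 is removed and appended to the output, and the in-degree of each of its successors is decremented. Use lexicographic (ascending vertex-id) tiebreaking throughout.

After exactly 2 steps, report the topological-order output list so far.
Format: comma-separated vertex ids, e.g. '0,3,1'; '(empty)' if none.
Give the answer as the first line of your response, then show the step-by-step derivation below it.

6,4

step 1: output 6; order=[6]; indeg=(2,1,1,1,0,1,0)
step 2: output 4; order=[6,4]; indeg=(2,1,1,0,0,0,0)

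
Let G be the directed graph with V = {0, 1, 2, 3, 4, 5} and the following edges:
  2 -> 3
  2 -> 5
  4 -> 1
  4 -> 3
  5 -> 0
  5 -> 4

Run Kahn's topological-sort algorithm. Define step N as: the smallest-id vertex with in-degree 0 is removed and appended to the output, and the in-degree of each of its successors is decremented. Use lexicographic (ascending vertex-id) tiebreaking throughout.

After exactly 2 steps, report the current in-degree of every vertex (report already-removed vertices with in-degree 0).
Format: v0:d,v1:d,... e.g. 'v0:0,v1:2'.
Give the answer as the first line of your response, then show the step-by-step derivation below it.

v0:0,v1:1,v2:0,v3:1,v4:0,v5:0

step 1: output 2; order=[2]; indeg=(1,1,0,1,1,0)
step 2: output 5; order=[2,5]; indeg=(0,1,0,1,0,0)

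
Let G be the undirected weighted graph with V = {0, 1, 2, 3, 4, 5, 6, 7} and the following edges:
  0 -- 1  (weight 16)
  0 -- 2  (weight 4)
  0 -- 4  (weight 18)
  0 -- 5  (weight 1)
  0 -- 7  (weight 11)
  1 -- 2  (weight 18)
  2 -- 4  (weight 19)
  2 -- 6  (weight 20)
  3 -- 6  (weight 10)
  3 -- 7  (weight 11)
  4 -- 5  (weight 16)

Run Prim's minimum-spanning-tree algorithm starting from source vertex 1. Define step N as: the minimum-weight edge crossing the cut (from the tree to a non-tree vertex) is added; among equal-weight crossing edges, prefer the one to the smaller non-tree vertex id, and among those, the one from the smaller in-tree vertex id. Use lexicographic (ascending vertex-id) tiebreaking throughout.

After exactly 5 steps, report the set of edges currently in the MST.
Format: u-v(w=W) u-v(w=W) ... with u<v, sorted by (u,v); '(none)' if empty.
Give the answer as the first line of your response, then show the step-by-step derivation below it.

0-1(w=16) 0-2(w=4) 0-5(w=1) 0-7(w=11) 3-7(w=11)

step 1: add edge 0-1 (w=16); MST = {0-1(w=16)}
step 2: add edge 0-5 (w=1); MST = {0-1(w=16) 0-5(w=1)}
step 3: add edge 0-2 (w=4); MST = {0-1(w=16) 0-2(w=4) 0-5(w=1)}
step 4: add edge 0-7 (w=11); MST = {0-1(w=16) 0-2(w=4) 0-5(w=1) 0-7(w=11)}
step 5: add edge 3-7 (w=11); MST = {0-1(w=16) 0-2(w=4) 0-5(w=1) 0-7(w=11) 3-7(w=11)}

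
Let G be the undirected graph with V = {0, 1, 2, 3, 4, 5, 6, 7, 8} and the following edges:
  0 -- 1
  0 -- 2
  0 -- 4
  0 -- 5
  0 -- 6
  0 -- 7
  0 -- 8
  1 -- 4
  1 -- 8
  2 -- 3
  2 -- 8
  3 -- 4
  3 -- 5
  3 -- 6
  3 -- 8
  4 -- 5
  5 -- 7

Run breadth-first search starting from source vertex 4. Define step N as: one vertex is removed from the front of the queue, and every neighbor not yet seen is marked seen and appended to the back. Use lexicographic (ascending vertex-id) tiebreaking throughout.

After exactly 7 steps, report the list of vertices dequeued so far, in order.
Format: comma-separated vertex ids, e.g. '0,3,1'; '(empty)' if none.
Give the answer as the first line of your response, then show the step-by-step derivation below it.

4,0,1,3,5,2,6

step 1: dequeue 4; queue=[0,1,3,5]; order=4
step 2: dequeue 0; queue=[1,3,5,2,6,7,8]; order=4,0
step 3: dequeue 1; queue=[3,5,2,6,7,8]; order=4,0,1
step 4: dequeue 3; queue=[5,2,6,7,8]; order=4,0,1,3
step 5: dequeue 5; queue=[2,6,7,8]; order=4,0,1,3,5
step 6: dequeue 2; queue=[6,7,8]; order=4,0,1,3,5,2
step 7: dequeue 6; queue=[7,8]; order=4,0,1,3,5,2,6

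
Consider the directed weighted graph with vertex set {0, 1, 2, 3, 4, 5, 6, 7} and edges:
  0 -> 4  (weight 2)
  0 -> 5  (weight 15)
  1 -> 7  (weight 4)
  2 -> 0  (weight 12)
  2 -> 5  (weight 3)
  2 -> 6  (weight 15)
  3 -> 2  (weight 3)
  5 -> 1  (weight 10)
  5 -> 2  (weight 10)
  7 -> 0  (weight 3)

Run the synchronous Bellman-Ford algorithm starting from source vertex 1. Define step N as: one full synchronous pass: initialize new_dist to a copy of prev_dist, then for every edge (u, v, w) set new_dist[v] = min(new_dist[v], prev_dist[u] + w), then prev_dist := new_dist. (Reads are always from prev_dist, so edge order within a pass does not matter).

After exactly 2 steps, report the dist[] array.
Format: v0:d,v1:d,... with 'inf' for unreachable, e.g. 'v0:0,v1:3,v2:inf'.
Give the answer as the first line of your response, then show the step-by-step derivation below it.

v0:7,v1:0,v2:inf,v3:inf,v4:inf,v5:inf,v6:inf,v7:4

step 1: dist = v0:inf,v1:0,v2:inf,v3:inf,v4:inf,v5:inf,v6:inf,v7:4
step 2: dist = v0:7,v1:0,v2:inf,v3:inf,v4:inf,v5:inf,v6:inf,v7:4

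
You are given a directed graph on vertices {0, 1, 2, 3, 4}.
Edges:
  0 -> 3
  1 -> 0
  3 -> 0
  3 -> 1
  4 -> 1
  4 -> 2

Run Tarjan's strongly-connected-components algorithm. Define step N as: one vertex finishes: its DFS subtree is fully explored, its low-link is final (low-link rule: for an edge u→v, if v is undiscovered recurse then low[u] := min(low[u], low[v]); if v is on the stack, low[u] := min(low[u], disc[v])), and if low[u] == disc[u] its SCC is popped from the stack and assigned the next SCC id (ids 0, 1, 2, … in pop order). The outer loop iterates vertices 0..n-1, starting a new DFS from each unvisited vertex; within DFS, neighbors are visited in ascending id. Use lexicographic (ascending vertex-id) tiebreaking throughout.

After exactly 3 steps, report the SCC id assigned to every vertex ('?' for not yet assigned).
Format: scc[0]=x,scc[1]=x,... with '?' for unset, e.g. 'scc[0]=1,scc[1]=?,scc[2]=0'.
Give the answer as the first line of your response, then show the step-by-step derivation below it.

scc[0]=0,scc[1]=0,scc[2]=?,scc[3]=0,scc[4]=?

step 1: low=(low[0]=0,low[1]=0,low[2]=?,low[3]=0,low[4]=?); scc=(scc[0]=?,scc[1]=?,scc[2]=?,scc[3]=?,scc[4]=?)
step 2: low=(low[0]=0,low[1]=0,low[2]=?,low[3]=0,low[4]=?); scc=(scc[0]=?,scc[1]=?,scc[2]=?,scc[3]=?,scc[4]=?)
step 3: low=(low[0]=0,low[1]=0,low[2]=?,low[3]=0,low[4]=?); scc=(scc[0]=0,scc[1]=0,scc[2]=?,scc[3]=0,scc[4]=?)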